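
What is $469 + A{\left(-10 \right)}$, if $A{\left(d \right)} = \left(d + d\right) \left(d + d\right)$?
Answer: $869$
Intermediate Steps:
$A{\left(d \right)} = 4 d^{2}$ ($A{\left(d \right)} = 2 d 2 d = 4 d^{2}$)
$469 + A{\left(-10 \right)} = 469 + 4 \left(-10\right)^{2} = 469 + 4 \cdot 100 = 469 + 400 = 869$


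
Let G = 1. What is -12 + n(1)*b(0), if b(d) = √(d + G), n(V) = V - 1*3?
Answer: -14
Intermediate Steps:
n(V) = -3 + V (n(V) = V - 3 = -3 + V)
b(d) = √(1 + d) (b(d) = √(d + 1) = √(1 + d))
-12 + n(1)*b(0) = -12 + (-3 + 1)*√(1 + 0) = -12 - 2*√1 = -12 - 2*1 = -12 - 2 = -14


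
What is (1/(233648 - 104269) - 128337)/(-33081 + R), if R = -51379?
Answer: 8302056361/5463675170 ≈ 1.5195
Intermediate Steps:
(1/(233648 - 104269) - 128337)/(-33081 + R) = (1/(233648 - 104269) - 128337)/(-33081 - 51379) = (1/129379 - 128337)/(-84460) = (1/129379 - 128337)*(-1/84460) = -16604112722/129379*(-1/84460) = 8302056361/5463675170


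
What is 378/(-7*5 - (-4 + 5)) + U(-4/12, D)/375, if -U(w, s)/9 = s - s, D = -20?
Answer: -21/2 ≈ -10.500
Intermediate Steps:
U(w, s) = 0 (U(w, s) = -9*(s - s) = -9*0 = 0)
378/(-7*5 - (-4 + 5)) + U(-4/12, D)/375 = 378/(-7*5 - (-4 + 5)) + 0/375 = 378/(-35 - 1*1) + 0*(1/375) = 378/(-35 - 1) + 0 = 378/(-36) + 0 = 378*(-1/36) + 0 = -21/2 + 0 = -21/2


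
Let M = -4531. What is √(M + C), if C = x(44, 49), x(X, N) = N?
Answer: 3*I*√498 ≈ 66.948*I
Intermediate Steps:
C = 49
√(M + C) = √(-4531 + 49) = √(-4482) = 3*I*√498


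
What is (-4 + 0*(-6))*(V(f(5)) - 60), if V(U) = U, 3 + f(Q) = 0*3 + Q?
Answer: 232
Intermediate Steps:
f(Q) = -3 + Q (f(Q) = -3 + (0*3 + Q) = -3 + (0 + Q) = -3 + Q)
(-4 + 0*(-6))*(V(f(5)) - 60) = (-4 + 0*(-6))*((-3 + 5) - 60) = (-4 + 0)*(2 - 60) = -4*(-58) = 232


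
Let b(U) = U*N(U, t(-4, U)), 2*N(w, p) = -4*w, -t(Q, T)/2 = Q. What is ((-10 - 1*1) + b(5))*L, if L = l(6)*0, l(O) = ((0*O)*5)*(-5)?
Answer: 0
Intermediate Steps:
t(Q, T) = -2*Q
N(w, p) = -2*w (N(w, p) = (-4*w)/2 = -2*w)
l(O) = 0 (l(O) = (0*5)*(-5) = 0*(-5) = 0)
L = 0 (L = 0*0 = 0)
b(U) = -2*U² (b(U) = U*(-2*U) = -2*U²)
((-10 - 1*1) + b(5))*L = ((-10 - 1*1) - 2*5²)*0 = ((-10 - 1) - 2*25)*0 = (-11 - 50)*0 = -61*0 = 0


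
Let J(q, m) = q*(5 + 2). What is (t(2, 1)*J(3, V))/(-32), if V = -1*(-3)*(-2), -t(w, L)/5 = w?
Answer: 105/16 ≈ 6.5625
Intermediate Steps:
t(w, L) = -5*w
V = -6 (V = 3*(-2) = -6)
J(q, m) = 7*q (J(q, m) = q*7 = 7*q)
(t(2, 1)*J(3, V))/(-32) = ((-5*2)*(7*3))/(-32) = -10*21*(-1/32) = -210*(-1/32) = 105/16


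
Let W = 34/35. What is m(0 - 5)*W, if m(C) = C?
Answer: -34/7 ≈ -4.8571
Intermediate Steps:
W = 34/35 (W = 34*(1/35) = 34/35 ≈ 0.97143)
m(0 - 5)*W = (0 - 5)*(34/35) = -5*34/35 = -34/7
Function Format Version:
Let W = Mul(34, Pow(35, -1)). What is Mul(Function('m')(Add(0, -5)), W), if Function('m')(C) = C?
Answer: Rational(-34, 7) ≈ -4.8571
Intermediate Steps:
W = Rational(34, 35) (W = Mul(34, Rational(1, 35)) = Rational(34, 35) ≈ 0.97143)
Mul(Function('m')(Add(0, -5)), W) = Mul(Add(0, -5), Rational(34, 35)) = Mul(-5, Rational(34, 35)) = Rational(-34, 7)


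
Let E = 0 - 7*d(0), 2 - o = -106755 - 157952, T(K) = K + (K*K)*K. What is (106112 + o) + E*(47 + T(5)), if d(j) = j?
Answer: 370821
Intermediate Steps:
T(K) = K + K³ (T(K) = K + K²*K = K + K³)
o = 264709 (o = 2 - (-106755 - 157952) = 2 - 1*(-264707) = 2 + 264707 = 264709)
E = 0 (E = 0 - 7*0 = 0 + 0 = 0)
(106112 + o) + E*(47 + T(5)) = (106112 + 264709) + 0*(47 + (5 + 5³)) = 370821 + 0*(47 + (5 + 125)) = 370821 + 0*(47 + 130) = 370821 + 0*177 = 370821 + 0 = 370821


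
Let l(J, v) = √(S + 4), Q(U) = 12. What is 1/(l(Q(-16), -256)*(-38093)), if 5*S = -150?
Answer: I*√26/990418 ≈ 5.1484e-6*I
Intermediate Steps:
S = -30 (S = (⅕)*(-150) = -30)
l(J, v) = I*√26 (l(J, v) = √(-30 + 4) = √(-26) = I*√26)
1/(l(Q(-16), -256)*(-38093)) = 1/((I*√26)*(-38093)) = -I*√26/26*(-1/38093) = I*√26/990418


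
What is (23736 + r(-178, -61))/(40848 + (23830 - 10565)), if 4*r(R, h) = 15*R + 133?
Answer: 92407/216452 ≈ 0.42692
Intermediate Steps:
r(R, h) = 133/4 + 15*R/4 (r(R, h) = (15*R + 133)/4 = (133 + 15*R)/4 = 133/4 + 15*R/4)
(23736 + r(-178, -61))/(40848 + (23830 - 10565)) = (23736 + (133/4 + (15/4)*(-178)))/(40848 + (23830 - 10565)) = (23736 + (133/4 - 1335/2))/(40848 + 13265) = (23736 - 2537/4)/54113 = (92407/4)*(1/54113) = 92407/216452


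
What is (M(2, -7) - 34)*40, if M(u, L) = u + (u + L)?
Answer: -1480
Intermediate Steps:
M(u, L) = L + 2*u (M(u, L) = u + (L + u) = L + 2*u)
(M(2, -7) - 34)*40 = ((-7 + 2*2) - 34)*40 = ((-7 + 4) - 34)*40 = (-3 - 34)*40 = -37*40 = -1480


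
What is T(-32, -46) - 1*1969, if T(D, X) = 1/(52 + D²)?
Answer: -2118643/1076 ≈ -1969.0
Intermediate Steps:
T(-32, -46) - 1*1969 = 1/(52 + (-32)²) - 1*1969 = 1/(52 + 1024) - 1969 = 1/1076 - 1969 = -2118643/1076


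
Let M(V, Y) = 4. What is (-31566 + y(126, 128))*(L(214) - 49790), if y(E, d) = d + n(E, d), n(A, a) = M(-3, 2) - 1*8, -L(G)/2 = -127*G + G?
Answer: -130106996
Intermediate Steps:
L(G) = 252*G (L(G) = -2*(-127*G + G) = -(-252)*G = 252*G)
n(A, a) = -4 (n(A, a) = 4 - 1*8 = 4 - 8 = -4)
y(E, d) = -4 + d (y(E, d) = d - 4 = -4 + d)
(-31566 + y(126, 128))*(L(214) - 49790) = (-31566 + (-4 + 128))*(252*214 - 49790) = (-31566 + 124)*(53928 - 49790) = -31442*4138 = -130106996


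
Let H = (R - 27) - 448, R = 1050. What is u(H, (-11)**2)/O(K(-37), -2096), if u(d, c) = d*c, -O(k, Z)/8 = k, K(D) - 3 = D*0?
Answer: -69575/24 ≈ -2899.0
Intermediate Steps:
K(D) = 3 (K(D) = 3 + D*0 = 3 + 0 = 3)
H = 575 (H = (1050 - 27) - 448 = 1023 - 448 = 575)
O(k, Z) = -8*k
u(d, c) = c*d
u(H, (-11)**2)/O(K(-37), -2096) = ((-11)**2*575)/((-8*3)) = (121*575)/(-24) = 69575*(-1/24) = -69575/24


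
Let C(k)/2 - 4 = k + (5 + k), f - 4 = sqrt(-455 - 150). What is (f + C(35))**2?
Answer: 25639 + 3564*I*sqrt(5) ≈ 25639.0 + 7969.3*I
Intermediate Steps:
f = 4 + 11*I*sqrt(5) (f = 4 + sqrt(-455 - 150) = 4 + sqrt(-605) = 4 + 11*I*sqrt(5) ≈ 4.0 + 24.597*I)
C(k) = 18 + 4*k (C(k) = 8 + 2*(k + (5 + k)) = 8 + 2*(5 + 2*k) = 8 + (10 + 4*k) = 18 + 4*k)
(f + C(35))**2 = ((4 + 11*I*sqrt(5)) + (18 + 4*35))**2 = ((4 + 11*I*sqrt(5)) + (18 + 140))**2 = ((4 + 11*I*sqrt(5)) + 158)**2 = (162 + 11*I*sqrt(5))**2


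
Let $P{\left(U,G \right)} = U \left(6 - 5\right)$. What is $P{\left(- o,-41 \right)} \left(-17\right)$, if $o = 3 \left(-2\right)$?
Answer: $-102$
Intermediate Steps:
$o = -6$
$P{\left(U,G \right)} = U$ ($P{\left(U,G \right)} = U 1 = U$)
$P{\left(- o,-41 \right)} \left(-17\right) = \left(-1\right) \left(-6\right) \left(-17\right) = 6 \left(-17\right) = -102$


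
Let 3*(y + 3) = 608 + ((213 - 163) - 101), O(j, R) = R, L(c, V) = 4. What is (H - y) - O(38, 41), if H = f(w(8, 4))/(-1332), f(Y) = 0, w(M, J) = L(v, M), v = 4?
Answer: -671/3 ≈ -223.67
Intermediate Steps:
w(M, J) = 4
y = 548/3 (y = -3 + (608 + ((213 - 163) - 101))/3 = -3 + (608 + (50 - 101))/3 = -3 + (608 - 51)/3 = -3 + (⅓)*557 = -3 + 557/3 = 548/3 ≈ 182.67)
H = 0 (H = 0/(-1332) = 0*(-1/1332) = 0)
(H - y) - O(38, 41) = (0 - 1*548/3) - 1*41 = (0 - 548/3) - 41 = -548/3 - 41 = -671/3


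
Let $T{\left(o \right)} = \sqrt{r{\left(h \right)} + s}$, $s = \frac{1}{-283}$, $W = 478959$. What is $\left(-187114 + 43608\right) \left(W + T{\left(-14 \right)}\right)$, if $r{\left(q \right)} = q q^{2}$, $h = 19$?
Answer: $-68733490254 - \frac{287012 \sqrt{137332542}}{283} \approx -6.8745 \cdot 10^{10}$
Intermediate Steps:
$r{\left(q \right)} = q^{3}$
$s = - \frac{1}{283} \approx -0.0035336$
$T{\left(o \right)} = \frac{2 \sqrt{137332542}}{283}$ ($T{\left(o \right)} = \sqrt{19^{3} - \frac{1}{283}} = \sqrt{6859 - \frac{1}{283}} = \sqrt{\frac{1941096}{283}} = \frac{2 \sqrt{137332542}}{283}$)
$\left(-187114 + 43608\right) \left(W + T{\left(-14 \right)}\right) = \left(-187114 + 43608\right) \left(478959 + \frac{2 \sqrt{137332542}}{283}\right) = - 143506 \left(478959 + \frac{2 \sqrt{137332542}}{283}\right) = -68733490254 - \frac{287012 \sqrt{137332542}}{283}$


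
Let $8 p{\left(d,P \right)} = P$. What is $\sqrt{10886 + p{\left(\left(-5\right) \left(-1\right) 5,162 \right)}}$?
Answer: $\frac{5 \sqrt{1745}}{2} \approx 104.43$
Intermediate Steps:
$p{\left(d,P \right)} = \frac{P}{8}$
$\sqrt{10886 + p{\left(\left(-5\right) \left(-1\right) 5,162 \right)}} = \sqrt{10886 + \frac{1}{8} \cdot 162} = \sqrt{10886 + \frac{81}{4}} = \sqrt{\frac{43625}{4}} = \frac{5 \sqrt{1745}}{2}$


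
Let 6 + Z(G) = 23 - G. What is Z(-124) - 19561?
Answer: -19420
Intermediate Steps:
Z(G) = 17 - G (Z(G) = -6 + (23 - G) = 17 - G)
Z(-124) - 19561 = (17 - 1*(-124)) - 19561 = (17 + 124) - 19561 = 141 - 19561 = -19420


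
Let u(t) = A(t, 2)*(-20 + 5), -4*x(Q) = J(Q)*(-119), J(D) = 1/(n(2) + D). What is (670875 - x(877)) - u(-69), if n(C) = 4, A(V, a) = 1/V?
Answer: 54375740143/81052 ≈ 6.7088e+5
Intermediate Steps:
J(D) = 1/(4 + D)
x(Q) = 119/(4*(4 + Q)) (x(Q) = -(-119)/(4*(4 + Q)) = 119/(4*(4 + Q)))
u(t) = -15/t (u(t) = (-20 + 5)/t = -15/t)
(670875 - x(877)) - u(-69) = (670875 - 119/(4*(4 + 877))) - (-15)/(-69) = (670875 - 119/(4*881)) - (-15)*(-1)/69 = (670875 - 119/(4*881)) - 1*5/23 = (670875 - 1*119/3524) - 5/23 = (670875 - 119/3524) - 5/23 = 2364163381/3524 - 5/23 = 54375740143/81052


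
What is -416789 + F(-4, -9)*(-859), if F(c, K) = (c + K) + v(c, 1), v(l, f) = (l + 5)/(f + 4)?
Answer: -2028969/5 ≈ -4.0579e+5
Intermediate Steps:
v(l, f) = (5 + l)/(4 + f)
F(c, K) = 1 + K + 6*c/5 (F(c, K) = (c + K) + (5 + c)/(4 + 1) = (K + c) + (5 + c)/5 = (K + c) + (1 + c/5) = 1 + K + 6*c/5)
-416789 + F(-4, -9)*(-859) = -416789 + (1 - 9 + (6/5)*(-4))*(-859) = -416789 + (1 - 9 - 24/5)*(-859) = -416789 - 64/5*(-859) = -416789 + 54976/5 = -2028969/5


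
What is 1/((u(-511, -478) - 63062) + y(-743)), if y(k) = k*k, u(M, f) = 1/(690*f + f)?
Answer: 330298/161511428125 ≈ 2.0450e-6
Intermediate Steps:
u(M, f) = 1/(691*f)
y(k) = k²
1/((u(-511, -478) - 63062) + y(-743)) = 1/(((1/691)/(-478) - 63062) + (-743)²) = 1/(((1/691)*(-1/478) - 63062) + 552049) = 1/((-1/330298 - 63062) + 552049) = 1/(-20829252477/330298 + 552049) = 1/(161511428125/330298) = 330298/161511428125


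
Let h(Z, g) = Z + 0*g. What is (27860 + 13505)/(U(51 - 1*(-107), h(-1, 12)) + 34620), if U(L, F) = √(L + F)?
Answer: 1432056300/1198544243 - 41365*√157/1198544243 ≈ 1.1944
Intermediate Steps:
h(Z, g) = Z (h(Z, g) = Z + 0 = Z)
U(L, F) = √(F + L)
(27860 + 13505)/(U(51 - 1*(-107), h(-1, 12)) + 34620) = (27860 + 13505)/(√(-1 + (51 - 1*(-107))) + 34620) = 41365/(√(-1 + (51 + 107)) + 34620) = 41365/(√(-1 + 158) + 34620) = 41365/(√157 + 34620) = 41365/(34620 + √157)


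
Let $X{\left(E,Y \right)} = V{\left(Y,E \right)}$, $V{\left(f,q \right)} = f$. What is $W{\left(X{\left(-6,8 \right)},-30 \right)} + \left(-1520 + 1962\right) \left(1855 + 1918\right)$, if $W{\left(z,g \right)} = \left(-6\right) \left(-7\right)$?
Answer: $1667708$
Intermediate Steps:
$X{\left(E,Y \right)} = Y$
$W{\left(z,g \right)} = 42$
$W{\left(X{\left(-6,8 \right)},-30 \right)} + \left(-1520 + 1962\right) \left(1855 + 1918\right) = 42 + \left(-1520 + 1962\right) \left(1855 + 1918\right) = 42 + 442 \cdot 3773 = 42 + 1667666 = 1667708$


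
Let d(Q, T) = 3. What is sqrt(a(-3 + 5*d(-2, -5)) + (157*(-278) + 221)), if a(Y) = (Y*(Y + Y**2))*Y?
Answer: 3*I*sqrt(2329) ≈ 144.78*I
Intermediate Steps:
a(Y) = Y**2*(Y + Y**2)
sqrt(a(-3 + 5*d(-2, -5)) + (157*(-278) + 221)) = sqrt((-3 + 5*3)**3*(1 + (-3 + 5*3)) + (157*(-278) + 221)) = sqrt((-3 + 15)**3*(1 + (-3 + 15)) + (-43646 + 221)) = sqrt(12**3*(1 + 12) - 43425) = sqrt(1728*13 - 43425) = sqrt(22464 - 43425) = sqrt(-20961) = 3*I*sqrt(2329)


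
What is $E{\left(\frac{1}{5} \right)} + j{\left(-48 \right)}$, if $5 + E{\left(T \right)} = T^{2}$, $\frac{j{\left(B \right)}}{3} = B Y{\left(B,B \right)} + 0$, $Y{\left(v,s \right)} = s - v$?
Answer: $- \frac{124}{25} \approx -4.96$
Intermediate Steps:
$j{\left(B \right)} = 0$ ($j{\left(B \right)} = 3 \left(B \left(B - B\right) + 0\right) = 3 \left(B 0 + 0\right) = 3 \left(0 + 0\right) = 3 \cdot 0 = 0$)
$E{\left(T \right)} = -5 + T^{2}$
$E{\left(\frac{1}{5} \right)} + j{\left(-48 \right)} = \left(-5 + \left(\frac{1}{5}\right)^{2}\right) + 0 = \left(-5 + \frac{1}{25}\right) + 0 = - \frac{124}{25} + 0 = - \frac{124}{25}$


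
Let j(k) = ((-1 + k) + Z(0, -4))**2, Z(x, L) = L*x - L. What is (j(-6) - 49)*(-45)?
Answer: 1800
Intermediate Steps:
Z(x, L) = -L + L*x
j(k) = (3 + k)**2 (j(k) = ((-1 + k) - 4*(-1 + 0))**2 = ((-1 + k) - 4*(-1))**2 = ((-1 + k) + 4)**2 = (3 + k)**2)
(j(-6) - 49)*(-45) = ((3 - 6)**2 - 49)*(-45) = ((-3)**2 - 49)*(-45) = (9 - 49)*(-45) = -40*(-45) = 1800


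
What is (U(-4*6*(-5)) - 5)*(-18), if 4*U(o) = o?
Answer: -450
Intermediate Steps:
U(o) = o/4
(U(-4*6*(-5)) - 5)*(-18) = ((-4*6*(-5))/4 - 5)*(-18) = ((-24*(-5))/4 - 5)*(-18) = ((¼)*120 - 5)*(-18) = (30 - 5)*(-18) = 25*(-18) = -450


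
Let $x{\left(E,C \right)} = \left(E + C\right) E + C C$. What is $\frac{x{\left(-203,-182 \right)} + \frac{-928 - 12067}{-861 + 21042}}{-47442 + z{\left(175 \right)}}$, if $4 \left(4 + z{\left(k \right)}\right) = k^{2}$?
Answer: $- \frac{690987232}{247075983} \approx -2.7967$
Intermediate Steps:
$x{\left(E,C \right)} = C^{2} + E \left(C + E\right)$ ($x{\left(E,C \right)} = \left(C + E\right) E + C^{2} = E \left(C + E\right) + C^{2} = C^{2} + E \left(C + E\right)$)
$z{\left(k \right)} = -4 + \frac{k^{2}}{4}$
$\frac{x{\left(-203,-182 \right)} + \frac{-928 - 12067}{-861 + 21042}}{-47442 + z{\left(175 \right)}} = \frac{\left(\left(-182\right)^{2} + \left(-203\right)^{2} - -36946\right) + \frac{-928 - 12067}{-861 + 21042}}{-47442 - \left(4 - \frac{175^{2}}{4}\right)} = \frac{\left(33124 + 41209 + 36946\right) - \frac{12995}{20181}}{-47442 + \left(-4 + \frac{1}{4} \cdot 30625\right)} = \frac{111279 - \frac{12995}{20181}}{-47442 + \left(-4 + \frac{30625}{4}\right)} = \frac{111279 - \frac{12995}{20181}}{-47442 + \frac{30609}{4}} = \frac{2245708504}{20181 \left(- \frac{159159}{4}\right)} = \frac{2245708504}{20181} \left(- \frac{4}{159159}\right) = - \frac{690987232}{247075983}$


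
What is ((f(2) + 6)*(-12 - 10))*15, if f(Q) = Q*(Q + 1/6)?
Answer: -3410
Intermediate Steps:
f(Q) = Q*(⅙ + Q) (f(Q) = Q*(Q + ⅙) = Q*(⅙ + Q))
((f(2) + 6)*(-12 - 10))*15 = ((2*(⅙ + 2) + 6)*(-12 - 10))*15 = ((2*(13/6) + 6)*(-22))*15 = ((13/3 + 6)*(-22))*15 = ((31/3)*(-22))*15 = -682/3*15 = -3410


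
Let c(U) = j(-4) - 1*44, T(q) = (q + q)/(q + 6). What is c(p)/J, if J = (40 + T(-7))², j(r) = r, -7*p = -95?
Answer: -4/243 ≈ -0.016461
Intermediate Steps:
p = 95/7 (p = -⅐*(-95) = 95/7 ≈ 13.571)
T(q) = 2*q/(6 + q) (T(q) = (2*q)/(6 + q) = 2*q/(6 + q))
c(U) = -48 (c(U) = -4 - 1*44 = -4 - 44 = -48)
J = 2916 (J = (40 + 2*(-7)/(6 - 7))² = (40 + 2*(-7)/(-1))² = (40 + 2*(-7)*(-1))² = (40 + 14)² = 54² = 2916)
c(p)/J = -48/2916 = -48*1/2916 = -4/243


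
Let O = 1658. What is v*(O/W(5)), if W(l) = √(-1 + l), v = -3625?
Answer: -3005125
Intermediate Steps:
v*(O/W(5)) = -6010250/(√(-1 + 5)) = -6010250/(√4) = -6010250/2 = -3625*829 = -3005125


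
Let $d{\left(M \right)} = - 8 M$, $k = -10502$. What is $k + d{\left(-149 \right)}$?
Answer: $-9310$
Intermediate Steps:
$k + d{\left(-149 \right)} = -10502 - -1192 = -10502 + 1192 = -9310$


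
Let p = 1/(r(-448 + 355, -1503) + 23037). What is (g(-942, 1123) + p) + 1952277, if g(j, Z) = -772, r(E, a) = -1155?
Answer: 42702832411/21882 ≈ 1.9515e+6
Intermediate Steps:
p = 1/21882 (p = 1/(-1155 + 23037) = 1/21882 ≈ 4.5700e-5)
(g(-942, 1123) + p) + 1952277 = (-772 + 1/21882) + 1952277 = -16892903/21882 + 1952277 = 42702832411/21882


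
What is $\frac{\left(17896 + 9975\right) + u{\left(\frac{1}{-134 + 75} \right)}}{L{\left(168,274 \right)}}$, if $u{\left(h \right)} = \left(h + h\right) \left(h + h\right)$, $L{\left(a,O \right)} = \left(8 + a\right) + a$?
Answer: $\frac{97018955}{1197464} \approx 81.02$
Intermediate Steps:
$L{\left(a,O \right)} = 8 + 2 a$
$u{\left(h \right)} = 4 h^{2}$ ($u{\left(h \right)} = 2 h 2 h = 4 h^{2}$)
$\frac{\left(17896 + 9975\right) + u{\left(\frac{1}{-134 + 75} \right)}}{L{\left(168,274 \right)}} = \frac{\left(17896 + 9975\right) + 4 \left(\frac{1}{-134 + 75}\right)^{2}}{8 + 2 \cdot 168} = \frac{27871 + 4 \left(\frac{1}{-59}\right)^{2}}{8 + 336} = \frac{27871 + 4 \left(- \frac{1}{59}\right)^{2}}{344} = \left(27871 + 4 \cdot \frac{1}{3481}\right) \frac{1}{344} = \left(27871 + \frac{4}{3481}\right) \frac{1}{344} = \frac{97018955}{3481} \cdot \frac{1}{344} = \frac{97018955}{1197464}$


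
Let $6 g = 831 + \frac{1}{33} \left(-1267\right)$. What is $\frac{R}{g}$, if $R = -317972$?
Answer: $- \frac{15739614}{6539} \approx -2407.0$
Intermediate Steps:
$g = \frac{13078}{99}$ ($g = \frac{831 + \frac{1}{33} \left(-1267\right)}{6} = \frac{831 - \frac{1267}{33}}{6} = \frac{1}{6} \cdot \frac{26156}{33} = \frac{13078}{99} \approx 132.1$)
$\frac{R}{g} = - \frac{317972}{\frac{13078}{99}} = \left(-317972\right) \frac{99}{13078} = - \frac{15739614}{6539}$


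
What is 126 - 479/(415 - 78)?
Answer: 41983/337 ≈ 124.58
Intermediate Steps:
126 - 479/(415 - 78) = 126 - 479/337 = 41983/337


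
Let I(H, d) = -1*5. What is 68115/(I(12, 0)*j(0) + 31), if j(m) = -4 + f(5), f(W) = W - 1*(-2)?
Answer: 68115/16 ≈ 4257.2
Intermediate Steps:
I(H, d) = -5
f(W) = 2 + W (f(W) = W + 2 = 2 + W)
j(m) = 3 (j(m) = -4 + (2 + 5) = -4 + 7 = 3)
68115/(I(12, 0)*j(0) + 31) = 68115/(-5*3 + 31) = 68115/(-15 + 31) = 68115/16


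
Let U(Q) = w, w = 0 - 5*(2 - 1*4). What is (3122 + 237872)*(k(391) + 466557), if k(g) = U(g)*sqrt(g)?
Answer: 112437437658 + 2409940*sqrt(391) ≈ 1.1249e+11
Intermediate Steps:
w = 10 (w = 0 - 5*(2 - 4) = 0 - 5*(-2) = 0 + 10 = 10)
U(Q) = 10
k(g) = 10*sqrt(g)
(3122 + 237872)*(k(391) + 466557) = (3122 + 237872)*(10*sqrt(391) + 466557) = 240994*(466557 + 10*sqrt(391)) = 112437437658 + 2409940*sqrt(391)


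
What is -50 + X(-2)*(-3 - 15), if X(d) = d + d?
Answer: 22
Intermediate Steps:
X(d) = 2*d
-50 + X(-2)*(-3 - 15) = -50 + (2*(-2))*(-3 - 15) = -50 - 4*(-18) = -50 + 72 = 22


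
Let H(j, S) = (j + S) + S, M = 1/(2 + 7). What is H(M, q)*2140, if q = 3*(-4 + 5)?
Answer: 117700/9 ≈ 13078.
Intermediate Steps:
M = ⅑ (M = 1/9 = ⅑ ≈ 0.11111)
q = 3 (q = 3*1 = 3)
H(j, S) = j + 2*S (H(j, S) = (S + j) + S = j + 2*S)
H(M, q)*2140 = (⅑ + 2*3)*2140 = (⅑ + 6)*2140 = (55/9)*2140 = 117700/9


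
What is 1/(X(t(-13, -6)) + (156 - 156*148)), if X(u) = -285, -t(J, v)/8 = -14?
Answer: -1/23217 ≈ -4.3072e-5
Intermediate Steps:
t(J, v) = 112 (t(J, v) = -8*(-14) = 112)
1/(X(t(-13, -6)) + (156 - 156*148)) = 1/(-285 + (156 - 156*148)) = 1/(-285 + (156 - 23088)) = 1/(-285 - 22932) = 1/(-23217) = -1/23217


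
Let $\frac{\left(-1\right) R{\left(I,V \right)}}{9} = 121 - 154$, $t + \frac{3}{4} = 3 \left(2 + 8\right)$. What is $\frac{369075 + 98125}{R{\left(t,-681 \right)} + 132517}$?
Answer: $\frac{233600}{66407} \approx 3.5177$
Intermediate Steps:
$t = \frac{117}{4}$ ($t = - \frac{3}{4} + 3 \left(2 + 8\right) = - \frac{3}{4} + 3 \cdot 10 = - \frac{3}{4} + 30 = \frac{117}{4} \approx 29.25$)
$R{\left(I,V \right)} = 297$ ($R{\left(I,V \right)} = - 9 \left(121 - 154\right) = \left(-9\right) \left(-33\right) = 297$)
$\frac{369075 + 98125}{R{\left(t,-681 \right)} + 132517} = \frac{369075 + 98125}{297 + 132517} = \frac{467200}{132814} = 467200 \cdot \frac{1}{132814} = \frac{233600}{66407}$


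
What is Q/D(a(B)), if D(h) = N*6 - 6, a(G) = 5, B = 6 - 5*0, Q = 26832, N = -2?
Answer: -4472/3 ≈ -1490.7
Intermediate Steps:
B = 6 (B = 6 + 0 = 6)
D(h) = -18 (D(h) = -2*6 - 6 = -12 - 6 = -18)
Q/D(a(B)) = 26832/(-18) = 26832*(-1/18) = -4472/3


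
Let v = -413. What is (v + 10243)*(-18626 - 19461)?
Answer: -374395210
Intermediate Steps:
(v + 10243)*(-18626 - 19461) = (-413 + 10243)*(-18626 - 19461) = 9830*(-38087) = -374395210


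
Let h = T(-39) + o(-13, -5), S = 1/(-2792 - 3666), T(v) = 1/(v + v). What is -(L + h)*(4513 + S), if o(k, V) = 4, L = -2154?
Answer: 4887637763053/503724 ≈ 9.7030e+6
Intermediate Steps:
T(v) = 1/(2*v)
S = -1/6458 (S = 1/(-6458) = -1/6458 ≈ -0.00015485)
h = 311/78 (h = (1/2)/(-39) + 4 = (1/2)*(-1/39) + 4 = -1/78 + 4 = 311/78 ≈ 3.9872)
-(L + h)*(4513 + S) = -(-2154 + 311/78)*(4513 - 1/6458) = -(-167701)*29144953/(78*6458) = -1*(-4887637763053/503724) = 4887637763053/503724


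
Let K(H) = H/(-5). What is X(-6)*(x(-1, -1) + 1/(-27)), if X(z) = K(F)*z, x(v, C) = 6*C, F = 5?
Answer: -326/9 ≈ -36.222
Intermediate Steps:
K(H) = -H/5 (K(H) = H*(-1/5) = -H/5)
X(z) = -z (X(z) = (-1/5*5)*z = -z)
X(-6)*(x(-1, -1) + 1/(-27)) = (-1*(-6))*(6*(-1) + 1/(-27)) = 6*(-6 - 1/27) = 6*(-163/27) = -326/9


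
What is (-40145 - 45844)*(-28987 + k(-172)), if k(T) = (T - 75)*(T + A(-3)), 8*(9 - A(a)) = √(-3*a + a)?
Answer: -969439986 - 21239283*√6/8 ≈ -9.7594e+8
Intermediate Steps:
A(a) = 9 - √2*√(-a)/8 (A(a) = 9 - √(-3*a + a)/8 = 9 - √2*√(-a)/8)
k(T) = (-75 + T)*(9 + T - √6/8) (k(T) = (T - 75)*(T + (9 - √2*√(-1*(-3))/8)) = (-75 + T)*(T + (9 - √2*√3/8)) = (-75 + T)*(T + (9 - √6/8)) = (-75 + T)*(9 + T - √6/8))
(-40145 - 45844)*(-28987 + k(-172)) = (-40145 - 45844)*(-28987 + (-675 + (-172)² - 66*(-172) + 75*√6/8 - ⅛*(-172)*√6)) = -85989*(-28987 + (-675 + 29584 + 11352 + 75*√6/8 + 43*√6/2)) = -85989*(-28987 + (40261 + 247*√6/8)) = -85989*(11274 + 247*√6/8) = -969439986 - 21239283*√6/8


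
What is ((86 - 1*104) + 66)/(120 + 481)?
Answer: 48/601 ≈ 0.079867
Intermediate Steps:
((86 - 1*104) + 66)/(120 + 481) = ((86 - 104) + 66)/601 = (-18 + 66)*(1/601) = 48*(1/601) = 48/601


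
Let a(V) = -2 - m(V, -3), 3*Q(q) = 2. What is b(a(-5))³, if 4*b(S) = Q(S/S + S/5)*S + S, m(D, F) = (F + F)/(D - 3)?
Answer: -166375/110592 ≈ -1.5044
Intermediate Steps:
m(D, F) = 2*F/(-3 + D) (m(D, F) = (2*F)/(-3 + D) = 2*F/(-3 + D))
Q(q) = ⅔ (Q(q) = (⅓)*2 = ⅔)
a(V) = -2 + 6/(-3 + V) (a(V) = -2 - 2*(-3)/(-3 + V) = -2 - (-6)/(-3 + V) = -2 + 6/(-3 + V))
b(S) = 5*S/12 (b(S) = (2*S/3 + S)/4 = (5*S/3)/4 = 5*S/12)
b(a(-5))³ = (5*(2*(6 - 1*(-5))/(-3 - 5))/12)³ = (5*(2*(6 + 5)/(-8))/12)³ = (5*(2*(-⅛)*11)/12)³ = ((5/12)*(-11/4))³ = (-55/48)³ = -166375/110592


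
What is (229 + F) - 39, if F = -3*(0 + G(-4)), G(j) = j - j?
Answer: 190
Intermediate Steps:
G(j) = 0
F = 0 (F = -3*(0 + 0) = -3*0 = 0)
(229 + F) - 39 = (229 + 0) - 39 = 229 - 39 = 190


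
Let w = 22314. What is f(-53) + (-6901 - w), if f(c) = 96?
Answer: -29119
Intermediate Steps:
f(-53) + (-6901 - w) = 96 + (-6901 - 1*22314) = 96 + (-6901 - 22314) = 96 - 29215 = -29119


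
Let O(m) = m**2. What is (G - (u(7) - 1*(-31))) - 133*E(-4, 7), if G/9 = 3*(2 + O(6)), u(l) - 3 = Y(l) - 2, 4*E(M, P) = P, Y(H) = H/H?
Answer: 3041/4 ≈ 760.25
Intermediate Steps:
Y(H) = 1
E(M, P) = P/4
u(l) = 2 (u(l) = 3 + (1 - 2) = 3 - 1 = 2)
G = 1026 (G = 9*(3*(2 + 6**2)) = 9*(3*(2 + 36)) = 9*(3*38) = 9*114 = 1026)
(G - (u(7) - 1*(-31))) - 133*E(-4, 7) = (1026 - (2 - 1*(-31))) - 133*7/4 = (1026 - (2 + 31)) - 133*7/4 = (1026 - 1*33) - 931/4 = (1026 - 33) - 931/4 = 993 - 931/4 = 3041/4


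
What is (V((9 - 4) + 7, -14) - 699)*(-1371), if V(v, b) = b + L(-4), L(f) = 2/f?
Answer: 1956417/2 ≈ 9.7821e+5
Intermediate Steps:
V(v, b) = -½ + b (V(v, b) = b + 2/(-4) = b + 2*(-¼) = b - ½ = -½ + b)
(V((9 - 4) + 7, -14) - 699)*(-1371) = ((-½ - 14) - 699)*(-1371) = (-29/2 - 699)*(-1371) = -1427/2*(-1371) = 1956417/2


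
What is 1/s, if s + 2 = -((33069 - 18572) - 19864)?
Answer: 1/5365 ≈ 0.00018639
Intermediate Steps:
s = 5365 (s = -2 - ((33069 - 18572) - 19864) = -2 - (14497 - 19864) = -2 - 1*(-5367) = -2 + 5367 = 5365)
1/s = 1/5365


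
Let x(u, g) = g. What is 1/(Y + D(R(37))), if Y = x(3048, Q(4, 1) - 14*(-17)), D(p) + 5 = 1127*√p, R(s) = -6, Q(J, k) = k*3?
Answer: 118/3838235 - 1127*I*√6/7676470 ≈ 3.0743e-5 - 0.00035962*I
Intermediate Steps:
Q(J, k) = 3*k
D(p) = -5 + 1127*√p
Y = 241 (Y = 3*1 - 14*(-17) = 3 + 238 = 241)
1/(Y + D(R(37))) = 1/(241 + (-5 + 1127*√(-6))) = 1/(241 + (-5 + 1127*(I*√6))) = 1/(241 + (-5 + 1127*I*√6)) = 1/(236 + 1127*I*√6)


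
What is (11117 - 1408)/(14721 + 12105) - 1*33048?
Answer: -886535939/26826 ≈ -33048.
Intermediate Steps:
(11117 - 1408)/(14721 + 12105) - 1*33048 = 9709/26826 - 33048 = -886535939/26826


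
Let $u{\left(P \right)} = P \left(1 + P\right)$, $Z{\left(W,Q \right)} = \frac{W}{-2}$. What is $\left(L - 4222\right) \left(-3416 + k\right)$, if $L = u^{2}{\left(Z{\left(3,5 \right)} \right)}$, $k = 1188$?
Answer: $\frac{37621451}{4} \approx 9.4054 \cdot 10^{6}$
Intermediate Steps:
$Z{\left(W,Q \right)} = - \frac{W}{2}$ ($Z{\left(W,Q \right)} = W \left(- \frac{1}{2}\right) = - \frac{W}{2}$)
$L = \frac{9}{16}$ ($L = \left(\left(- \frac{1}{2}\right) 3 \left(1 - \frac{3}{2}\right)\right)^{2} = \left(- \frac{3 \left(1 - \frac{3}{2}\right)}{2}\right)^{2} = \left(\left(- \frac{3}{2}\right) \left(- \frac{1}{2}\right)\right)^{2} = \left(\frac{3}{4}\right)^{2} = \frac{9}{16} \approx 0.5625$)
$\left(L - 4222\right) \left(-3416 + k\right) = \left(\frac{9}{16} - 4222\right) \left(-3416 + 1188\right) = \left(- \frac{67543}{16}\right) \left(-2228\right) = \frac{37621451}{4}$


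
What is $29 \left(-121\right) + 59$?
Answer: $-3450$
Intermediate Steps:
$29 \left(-121\right) + 59 = -3509 + 59 = -3450$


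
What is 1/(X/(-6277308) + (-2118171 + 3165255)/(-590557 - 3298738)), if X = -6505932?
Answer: 2034525218155/1560885002339 ≈ 1.3034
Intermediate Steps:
1/(X/(-6277308) + (-2118171 + 3165255)/(-590557 - 3298738)) = 1/(-6505932/(-6277308) + (-2118171 + 3165255)/(-590557 - 3298738)) = 1/(-6505932*(-1/6277308) + 1047084/(-3889295)) = 1/(542161/523109 + 1047084*(-1/3889295)) = 1/(542161/523109 - 1047084/3889295) = 1/(1560885002339/2034525218155) = 2034525218155/1560885002339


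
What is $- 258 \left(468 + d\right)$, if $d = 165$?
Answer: $-163314$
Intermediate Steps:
$- 258 \left(468 + d\right) = - 258 \left(468 + 165\right) = \left(-258\right) 633 = -163314$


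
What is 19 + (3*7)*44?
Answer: 943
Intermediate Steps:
19 + (3*7)*44 = 19 + 21*44 = 19 + 924 = 943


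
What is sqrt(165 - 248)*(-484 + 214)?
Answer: -270*I*sqrt(83) ≈ -2459.8*I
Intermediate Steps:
sqrt(165 - 248)*(-484 + 214) = sqrt(-83)*(-270) = (I*sqrt(83))*(-270) = -270*I*sqrt(83)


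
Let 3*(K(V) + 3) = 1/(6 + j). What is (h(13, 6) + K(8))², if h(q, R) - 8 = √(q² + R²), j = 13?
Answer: 747841/3249 + 572*√205/57 ≈ 373.86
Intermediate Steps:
K(V) = -170/57 (K(V) = -3 + 1/(3*(6 + 13)) = -3 + (⅓)/19 = -3 + (⅓)*(1/19) = -3 + 1/57 = -170/57)
h(q, R) = 8 + √(R² + q²) (h(q, R) = 8 + √(q² + R²) = 8 + √(R² + q²))
(h(13, 6) + K(8))² = ((8 + √(6² + 13²)) - 170/57)² = ((8 + √(36 + 169)) - 170/57)² = ((8 + √205) - 170/57)² = (286/57 + √205)²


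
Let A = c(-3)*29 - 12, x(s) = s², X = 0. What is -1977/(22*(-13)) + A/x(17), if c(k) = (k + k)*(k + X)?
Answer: 42189/4862 ≈ 8.6773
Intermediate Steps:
c(k) = 2*k² (c(k) = (k + k)*(k + 0) = (2*k)*k = 2*k²)
A = 510 (A = (2*(-3)²)*29 - 12 = (2*9)*29 - 12 = 18*29 - 12 = 522 - 12 = 510)
-1977/(22*(-13)) + A/x(17) = -1977/(22*(-13)) + 510/(17²) = -1977/(-286) + 510/289 = -1977*(-1/286) + 510*(1/289) = 1977/286 + 30/17 = 42189/4862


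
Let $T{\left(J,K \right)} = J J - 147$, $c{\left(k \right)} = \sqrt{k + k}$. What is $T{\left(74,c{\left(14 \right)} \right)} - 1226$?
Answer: $4103$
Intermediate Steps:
$c{\left(k \right)} = \sqrt{2} \sqrt{k}$ ($c{\left(k \right)} = \sqrt{2 k} = \sqrt{2} \sqrt{k}$)
$T{\left(J,K \right)} = -147 + J^{2}$ ($T{\left(J,K \right)} = J^{2} - 147 = -147 + J^{2}$)
$T{\left(74,c{\left(14 \right)} \right)} - 1226 = \left(-147 + 74^{2}\right) - 1226 = \left(-147 + 5476\right) - 1226 = 5329 - 1226 = 4103$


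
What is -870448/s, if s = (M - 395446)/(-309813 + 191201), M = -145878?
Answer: -25811394544/135331 ≈ -1.9073e+5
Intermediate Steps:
s = 135331/29653 (s = (-145878 - 395446)/(-309813 + 191201) = -541324/(-118612) = -541324*(-1/118612) = 135331/29653 ≈ 4.5638)
-870448/s = -870448/135331/29653 = -870448*29653/135331 = -25811394544/135331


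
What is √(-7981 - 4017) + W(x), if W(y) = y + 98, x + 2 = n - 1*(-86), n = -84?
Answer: 98 + I*√11998 ≈ 98.0 + 109.54*I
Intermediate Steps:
x = 0 (x = -2 + (-84 - 1*(-86)) = -2 + (-84 + 86) = -2 + 2 = 0)
W(y) = 98 + y
√(-7981 - 4017) + W(x) = √(-7981 - 4017) + (98 + 0) = √(-11998) + 98 = I*√11998 + 98 = 98 + I*√11998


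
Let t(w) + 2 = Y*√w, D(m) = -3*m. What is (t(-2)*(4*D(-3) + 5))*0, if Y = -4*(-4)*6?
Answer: 0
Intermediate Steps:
Y = 96 (Y = 16*6 = 96)
t(w) = -2 + 96*√w
(t(-2)*(4*D(-3) + 5))*0 = ((-2 + 96*√(-2))*(4*(-3*(-3)) + 5))*0 = ((-2 + 96*(I*√2))*(4*9 + 5))*0 = ((-2 + 96*I*√2)*(36 + 5))*0 = ((-2 + 96*I*√2)*41)*0 = (-82 + 3936*I*√2)*0 = 0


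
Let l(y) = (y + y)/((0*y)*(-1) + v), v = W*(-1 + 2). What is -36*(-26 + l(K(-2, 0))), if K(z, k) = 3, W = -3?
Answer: 1008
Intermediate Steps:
v = -3 (v = -3*(-1 + 2) = -3*1 = -3)
l(y) = -2*y/3 (l(y) = (y + y)/((0*y)*(-1) - 3) = (2*y)/(0*(-1) - 3) = (2*y)/(0 - 3) = (2*y)/(-3) = (2*y)*(-1/3) = -2*y/3)
-36*(-26 + l(K(-2, 0))) = -36*(-26 - 2/3*3) = -36*(-26 - 2) = -36*(-28) = 1008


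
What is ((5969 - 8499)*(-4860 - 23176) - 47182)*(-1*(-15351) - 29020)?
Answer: -968912001762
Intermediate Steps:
((5969 - 8499)*(-4860 - 23176) - 47182)*(-1*(-15351) - 29020) = (-2530*(-28036) - 47182)*(15351 - 29020) = (70931080 - 47182)*(-13669) = 70883898*(-13669) = -968912001762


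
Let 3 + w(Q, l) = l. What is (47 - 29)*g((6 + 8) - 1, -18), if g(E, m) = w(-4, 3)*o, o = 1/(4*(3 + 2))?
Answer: 0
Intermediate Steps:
w(Q, l) = -3 + l
o = 1/20 (o = 1/(4*5) = 1/20 ≈ 0.050000)
g(E, m) = 0 (g(E, m) = (-3 + 3)*(1/20) = 0*(1/20) = 0)
(47 - 29)*g((6 + 8) - 1, -18) = (47 - 29)*0 = 18*0 = 0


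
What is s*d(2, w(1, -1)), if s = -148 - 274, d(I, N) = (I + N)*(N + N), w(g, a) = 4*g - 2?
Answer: -6752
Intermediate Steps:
w(g, a) = -2 + 4*g
d(I, N) = 2*N*(I + N) (d(I, N) = (I + N)*(2*N) = 2*N*(I + N))
s = -422
s*d(2, w(1, -1)) = -844*(-2 + 4*1)*(2 + (-2 + 4*1)) = -844*(-2 + 4)*(2 + (-2 + 4)) = -844*2*(2 + 2) = -844*2*4 = -422*16 = -6752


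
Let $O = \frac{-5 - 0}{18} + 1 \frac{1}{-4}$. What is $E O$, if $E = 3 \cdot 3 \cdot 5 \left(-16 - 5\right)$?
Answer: $\frac{1995}{4} \approx 498.75$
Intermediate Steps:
$O = - \frac{19}{36}$ ($O = \left(-5 + 0\right) \frac{1}{18} + 1 \left(- \frac{1}{4}\right) = \left(-5\right) \frac{1}{18} - \frac{1}{4} = - \frac{5}{18} - \frac{1}{4} = - \frac{19}{36} \approx -0.52778$)
$E = -945$ ($E = 9 \cdot 5 \left(-21\right) = 45 \left(-21\right) = -945$)
$E O = \left(-945\right) \left(- \frac{19}{36}\right) = \frac{1995}{4}$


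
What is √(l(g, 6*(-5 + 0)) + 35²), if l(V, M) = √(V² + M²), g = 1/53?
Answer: √(3441025 + 53*√2528101)/53 ≈ 35.426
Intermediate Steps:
g = 1/53 ≈ 0.018868
l(V, M) = √(M² + V²)
√(l(g, 6*(-5 + 0)) + 35²) = √(√((6*(-5 + 0))² + (1/53)²) + 35²) = √(√((6*(-5))² + 1/2809) + 1225) = √(√((-30)² + 1/2809) + 1225) = √(√(900 + 1/2809) + 1225) = √(√(2528101/2809) + 1225) = √(√2528101/53 + 1225) = √(1225 + √2528101/53)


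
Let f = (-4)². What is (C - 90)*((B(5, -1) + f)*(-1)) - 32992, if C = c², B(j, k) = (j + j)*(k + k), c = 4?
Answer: -33288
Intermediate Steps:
B(j, k) = 4*j*k (B(j, k) = (2*j)*(2*k) = 4*j*k)
f = 16
C = 16 (C = 4² = 16)
(C - 90)*((B(5, -1) + f)*(-1)) - 32992 = (16 - 90)*((4*5*(-1) + 16)*(-1)) - 32992 = -74*(-20 + 16)*(-1) - 32992 = -(-296)*(-1) - 32992 = -74*4 - 32992 = -296 - 32992 = -33288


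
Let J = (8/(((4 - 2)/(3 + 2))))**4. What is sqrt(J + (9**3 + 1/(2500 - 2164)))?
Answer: sqrt(1134103845)/84 ≈ 400.91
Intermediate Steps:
J = 160000 (J = (8/((2/5)))**4 = (8/((2*(1/5))))**4 = (8/(2/5))**4 = (8*(5/2))**4 = 20**4 = 160000)
sqrt(J + (9**3 + 1/(2500 - 2164))) = sqrt(160000 + (9**3 + 1/(2500 - 2164))) = sqrt(160000 + (729 + 1/336)) = sqrt(160000 + 244945/336) = sqrt(54004945/336) = sqrt(1134103845)/84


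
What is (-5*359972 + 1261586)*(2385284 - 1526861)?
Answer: -462066781902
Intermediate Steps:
(-5*359972 + 1261586)*(2385284 - 1526861) = (-1799860 + 1261586)*858423 = -538274*858423 = -462066781902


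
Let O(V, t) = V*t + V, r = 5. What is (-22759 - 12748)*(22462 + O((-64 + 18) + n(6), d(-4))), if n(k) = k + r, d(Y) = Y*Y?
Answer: -776431569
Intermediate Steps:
d(Y) = Y**2
n(k) = 5 + k (n(k) = k + 5 = 5 + k)
O(V, t) = V + V*t
(-22759 - 12748)*(22462 + O((-64 + 18) + n(6), d(-4))) = (-22759 - 12748)*(22462 + ((-64 + 18) + (5 + 6))*(1 + (-4)**2)) = -35507*(22462 + (-46 + 11)*(1 + 16)) = -35507*(22462 - 35*17) = -35507*(22462 - 595) = -35507*21867 = -776431569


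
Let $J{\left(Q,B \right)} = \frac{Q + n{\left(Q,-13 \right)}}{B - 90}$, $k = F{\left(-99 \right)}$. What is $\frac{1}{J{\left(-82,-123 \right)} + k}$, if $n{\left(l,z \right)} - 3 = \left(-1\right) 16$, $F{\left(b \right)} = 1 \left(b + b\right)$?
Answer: $- \frac{213}{42079} \approx -0.0050619$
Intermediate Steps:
$F{\left(b \right)} = 2 b$ ($F{\left(b \right)} = 1 \cdot 2 b = 2 b$)
$k = -198$ ($k = 2 \left(-99\right) = -198$)
$n{\left(l,z \right)} = -13$ ($n{\left(l,z \right)} = 3 - 16 = -13$)
$J{\left(Q,B \right)} = \frac{-13 + Q}{-90 + B}$ ($J{\left(Q,B \right)} = \frac{Q - 13}{B - 90} = \frac{-13 + Q}{-90 + B}$)
$\frac{1}{J{\left(-82,-123 \right)} + k} = \frac{1}{\frac{-13 - 82}{-90 - 123} - 198} = \frac{1}{\frac{1}{-213} \left(-95\right) - 198} = \frac{1}{\left(- \frac{1}{213}\right) \left(-95\right) - 198} = \frac{1}{\frac{95}{213} - 198} = \frac{1}{- \frac{42079}{213}} = - \frac{213}{42079}$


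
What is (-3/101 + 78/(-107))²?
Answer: 67223601/116791249 ≈ 0.57559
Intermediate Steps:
(-3/101 + 78/(-107))² = (-3*1/101 + 78*(-1/107))² = (-3/101 - 78/107)² = (-8199/10807)² = 67223601/116791249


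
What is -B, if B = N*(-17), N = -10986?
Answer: -186762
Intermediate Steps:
B = 186762 (B = -10986*(-17) = 186762)
-B = -1*186762 = -186762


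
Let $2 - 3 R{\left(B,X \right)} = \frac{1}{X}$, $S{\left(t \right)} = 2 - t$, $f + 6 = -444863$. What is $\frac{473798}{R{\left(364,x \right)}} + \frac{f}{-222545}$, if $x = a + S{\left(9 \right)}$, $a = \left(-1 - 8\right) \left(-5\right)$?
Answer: $\frac{801356681261}{1112725} \approx 7.2018 \cdot 10^{5}$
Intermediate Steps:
$f = -444869$ ($f = -6 - 444863 = -444869$)
$a = 45$ ($a = \left(-9\right) \left(-5\right) = 45$)
$x = 38$ ($x = 45 + \left(2 - 9\right) = 45 - 7 = 38$)
$R{\left(B,X \right)} = \frac{2}{3} - \frac{1}{3 X}$
$\frac{473798}{R{\left(364,x \right)}} + \frac{f}{-222545} = \frac{473798}{\frac{1}{3} \cdot \frac{1}{38} \left(-1 + 2 \cdot 38\right)} - \frac{444869}{-222545} = \frac{473798}{\frac{1}{3} \cdot \frac{1}{38} \left(-1 + 76\right)} - - \frac{444869}{222545} = \frac{473798}{\frac{1}{3} \cdot \frac{1}{38} \cdot 75} + \frac{444869}{222545} = \frac{473798}{\frac{25}{38}} + \frac{444869}{222545} = 473798 \cdot \frac{38}{25} + \frac{444869}{222545} = \frac{18004324}{25} + \frac{444869}{222545} = \frac{801356681261}{1112725}$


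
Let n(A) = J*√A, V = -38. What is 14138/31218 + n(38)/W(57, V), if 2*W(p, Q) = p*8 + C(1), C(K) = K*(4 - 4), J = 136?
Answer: 7069/15609 + 34*√38/57 ≈ 4.1299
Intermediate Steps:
C(K) = 0 (C(K) = K*0 = 0)
n(A) = 136*√A
W(p, Q) = 4*p (W(p, Q) = (p*8 + 0)/2 = (8*p + 0)/2 = (8*p)/2 = 4*p)
14138/31218 + n(38)/W(57, V) = 14138/31218 + (136*√38)/((4*57)) = 14138*(1/31218) + (136*√38)/228 = 7069/15609 + (136*√38)*(1/228) = 7069/15609 + 34*√38/57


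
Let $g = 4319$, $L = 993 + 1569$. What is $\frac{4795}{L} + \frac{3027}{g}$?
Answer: $\frac{4066397}{1580754} \approx 2.5724$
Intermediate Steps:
$L = 2562$
$\frac{4795}{L} + \frac{3027}{g} = \frac{4795}{2562} + \frac{3027}{4319} = 4795 \cdot \frac{1}{2562} + 3027 \cdot \frac{1}{4319} = \frac{685}{366} + \frac{3027}{4319} = \frac{4066397}{1580754}$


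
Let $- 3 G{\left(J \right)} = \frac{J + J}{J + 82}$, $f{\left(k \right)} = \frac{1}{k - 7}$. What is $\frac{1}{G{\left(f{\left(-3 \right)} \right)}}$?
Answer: $\frac{2457}{2} \approx 1228.5$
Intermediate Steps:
$f{\left(k \right)} = \frac{1}{-7 + k}$
$G{\left(J \right)} = - \frac{2 J}{3 \left(82 + J\right)}$ ($G{\left(J \right)} = - \frac{\left(J + J\right) \frac{1}{J + 82}}{3} = - \frac{2 J \frac{1}{82 + J}}{3} = - \frac{2 J}{3 \left(82 + J\right)}$)
$\frac{1}{G{\left(f{\left(-3 \right)} \right)}} = \frac{1}{\left(-2\right) \frac{1}{-7 - 3} \frac{1}{246 + \frac{3}{-7 - 3}}} = \frac{1}{\left(-2\right) \frac{1}{-10} \frac{1}{246 + \frac{3}{-10}}} = \frac{1}{\left(-2\right) \left(- \frac{1}{10}\right) \frac{1}{246 + 3 \left(- \frac{1}{10}\right)}} = \frac{1}{\left(-2\right) \left(- \frac{1}{10}\right) \frac{1}{246 - \frac{3}{10}}} = \frac{1}{\left(-2\right) \left(- \frac{1}{10}\right) \frac{1}{\frac{2457}{10}}} = \frac{1}{\left(-2\right) \left(- \frac{1}{10}\right) \frac{10}{2457}} = \frac{1}{\frac{2}{2457}} = \frac{2457}{2}$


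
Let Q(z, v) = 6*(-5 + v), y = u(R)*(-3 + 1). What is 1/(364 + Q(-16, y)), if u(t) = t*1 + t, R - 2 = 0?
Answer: 1/286 ≈ 0.0034965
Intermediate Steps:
R = 2 (R = 2 + 0 = 2)
u(t) = 2*t (u(t) = t + t = 2*t)
y = -8 (y = (2*2)*(-3 + 1) = 4*(-2) = -8)
Q(z, v) = -30 + 6*v
1/(364 + Q(-16, y)) = 1/(364 + (-30 + 6*(-8))) = 1/(364 + (-30 - 48)) = 1/(364 - 78) = 1/286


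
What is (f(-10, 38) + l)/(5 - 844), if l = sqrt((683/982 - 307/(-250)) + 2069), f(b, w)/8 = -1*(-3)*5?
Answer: -120/839 - sqrt(312037695605)/10298725 ≈ -0.19727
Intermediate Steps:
f(b, w) = 120 (f(b, w) = 8*(-1*(-3)*5) = 8*(3*5) = 8*15 = 120)
l = sqrt(312037695605)/12275 (l = sqrt((683*(1/982) - 307*(-1/250)) + 2069) = sqrt((683/982 + 307/250) + 2069) = sqrt(118056/61375 + 2069) = sqrt(127102931/61375) = sqrt(312037695605)/12275 ≈ 45.507)
(f(-10, 38) + l)/(5 - 844) = (120 + sqrt(312037695605)/12275)/(5 - 844) = (120 + sqrt(312037695605)/12275)/(-839) = (120 + sqrt(312037695605)/12275)*(-1/839) = -120/839 - sqrt(312037695605)/10298725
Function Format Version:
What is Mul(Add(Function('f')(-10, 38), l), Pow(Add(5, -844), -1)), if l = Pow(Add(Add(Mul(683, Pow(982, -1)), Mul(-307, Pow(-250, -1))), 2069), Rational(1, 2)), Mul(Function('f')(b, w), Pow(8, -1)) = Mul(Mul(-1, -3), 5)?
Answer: Add(Rational(-120, 839), Mul(Rational(-1, 10298725), Pow(312037695605, Rational(1, 2)))) ≈ -0.19727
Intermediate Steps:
Function('f')(b, w) = 120 (Function('f')(b, w) = Mul(8, Mul(Mul(-1, -3), 5)) = Mul(8, Mul(3, 5)) = Mul(8, 15) = 120)
l = Mul(Rational(1, 12275), Pow(312037695605, Rational(1, 2))) (l = Pow(Add(Add(Mul(683, Rational(1, 982)), Mul(-307, Rational(-1, 250))), 2069), Rational(1, 2)) = Pow(Add(Add(Rational(683, 982), Rational(307, 250)), 2069), Rational(1, 2)) = Pow(Add(Rational(118056, 61375), 2069), Rational(1, 2)) = Pow(Rational(127102931, 61375), Rational(1, 2)) = Mul(Rational(1, 12275), Pow(312037695605, Rational(1, 2))) ≈ 45.507)
Mul(Add(Function('f')(-10, 38), l), Pow(Add(5, -844), -1)) = Mul(Add(120, Mul(Rational(1, 12275), Pow(312037695605, Rational(1, 2)))), Pow(Add(5, -844), -1)) = Mul(Add(120, Mul(Rational(1, 12275), Pow(312037695605, Rational(1, 2)))), Pow(-839, -1)) = Mul(Add(120, Mul(Rational(1, 12275), Pow(312037695605, Rational(1, 2)))), Rational(-1, 839)) = Add(Rational(-120, 839), Mul(Rational(-1, 10298725), Pow(312037695605, Rational(1, 2))))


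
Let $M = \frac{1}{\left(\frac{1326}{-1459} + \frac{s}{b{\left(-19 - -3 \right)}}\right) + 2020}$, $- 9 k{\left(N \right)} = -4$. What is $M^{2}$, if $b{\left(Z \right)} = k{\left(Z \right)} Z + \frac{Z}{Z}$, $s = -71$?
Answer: $\frac{6439260025}{26554094437141441} \approx 2.425 \cdot 10^{-7}$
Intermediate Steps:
$k{\left(N \right)} = \frac{4}{9}$ ($k{\left(N \right)} = \left(- \frac{1}{9}\right) \left(-4\right) = \frac{4}{9}$)
$b{\left(Z \right)} = 1 + \frac{4 Z}{9}$ ($b{\left(Z \right)} = \frac{4 Z}{9} + \frac{Z}{Z} = \frac{4 Z}{9} + 1 = 1 + \frac{4 Z}{9}$)
$M = \frac{80245}{162954271}$ ($M = \frac{1}{\left(\frac{1326}{-1459} - \frac{71}{1 + \frac{4 \left(-19 - -3\right)}{9}}\right) + 2020} = \frac{1}{\left(1326 \left(- \frac{1}{1459}\right) - \frac{71}{1 + \frac{4 \left(-19 + 3\right)}{9}}\right) + 2020} = \frac{1}{\left(- \frac{1326}{1459} - \frac{71}{1 + \frac{4}{9} \left(-16\right)}\right) + 2020} = \frac{1}{\left(- \frac{1326}{1459} - \frac{71}{1 - \frac{64}{9}}\right) + 2020} = \frac{1}{\left(- \frac{1326}{1459} - \frac{71}{- \frac{55}{9}}\right) + 2020} = \frac{1}{\left(- \frac{1326}{1459} - - \frac{639}{55}\right) + 2020} = \frac{1}{\left(- \frac{1326}{1459} + \frac{639}{55}\right) + 2020} = \frac{1}{\frac{859371}{80245} + 2020} = \frac{1}{\frac{162954271}{80245}} = \frac{80245}{162954271} \approx 0.00049244$)
$M^{2} = \left(\frac{80245}{162954271}\right)^{2} = \frac{6439260025}{26554094437141441}$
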